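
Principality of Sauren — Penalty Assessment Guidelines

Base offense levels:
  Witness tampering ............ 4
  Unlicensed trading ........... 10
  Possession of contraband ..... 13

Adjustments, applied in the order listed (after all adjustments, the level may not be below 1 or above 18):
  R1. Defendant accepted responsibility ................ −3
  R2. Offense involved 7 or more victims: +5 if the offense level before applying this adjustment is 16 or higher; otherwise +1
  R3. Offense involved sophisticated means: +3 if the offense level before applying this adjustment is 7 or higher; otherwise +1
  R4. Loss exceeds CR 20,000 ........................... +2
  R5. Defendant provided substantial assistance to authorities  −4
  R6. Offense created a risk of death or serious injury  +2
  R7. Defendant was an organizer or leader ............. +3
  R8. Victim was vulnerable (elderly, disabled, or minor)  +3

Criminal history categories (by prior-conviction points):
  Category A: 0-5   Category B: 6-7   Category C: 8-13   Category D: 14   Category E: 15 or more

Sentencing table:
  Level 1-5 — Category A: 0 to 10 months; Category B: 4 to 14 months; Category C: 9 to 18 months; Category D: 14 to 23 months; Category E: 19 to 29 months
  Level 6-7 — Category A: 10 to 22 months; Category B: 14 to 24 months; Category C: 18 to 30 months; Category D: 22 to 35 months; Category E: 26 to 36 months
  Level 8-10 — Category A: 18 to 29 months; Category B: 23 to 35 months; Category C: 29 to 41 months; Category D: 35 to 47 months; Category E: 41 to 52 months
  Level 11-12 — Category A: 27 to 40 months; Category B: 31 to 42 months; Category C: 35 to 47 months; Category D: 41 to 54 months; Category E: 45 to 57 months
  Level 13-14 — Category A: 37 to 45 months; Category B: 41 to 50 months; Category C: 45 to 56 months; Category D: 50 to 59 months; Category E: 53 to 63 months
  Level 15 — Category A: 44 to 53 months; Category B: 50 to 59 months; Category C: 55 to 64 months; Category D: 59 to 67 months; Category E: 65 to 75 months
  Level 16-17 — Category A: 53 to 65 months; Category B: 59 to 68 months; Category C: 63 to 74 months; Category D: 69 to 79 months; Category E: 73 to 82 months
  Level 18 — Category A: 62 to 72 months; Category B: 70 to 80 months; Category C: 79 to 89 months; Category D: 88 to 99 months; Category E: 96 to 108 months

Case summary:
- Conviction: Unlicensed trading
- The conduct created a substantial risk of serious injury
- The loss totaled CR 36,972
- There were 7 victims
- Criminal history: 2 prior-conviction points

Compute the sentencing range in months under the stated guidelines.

44-53 months

Base offense level for unlicensed trading: 10.
R2 applies (level before this adjustment is 10 < 16, so +1): 10 + 1 = 11.
R4 applies: 11 + 2 = 13.
R6 applies: 13 + 2 = 15.
R7 does not apply.
Final offense level: 15.
Criminal history: 2 prior points → Category A (0-5).
Level 15 falls in the 15 band.
Grid: Level 15 × Category A = 44-53 months.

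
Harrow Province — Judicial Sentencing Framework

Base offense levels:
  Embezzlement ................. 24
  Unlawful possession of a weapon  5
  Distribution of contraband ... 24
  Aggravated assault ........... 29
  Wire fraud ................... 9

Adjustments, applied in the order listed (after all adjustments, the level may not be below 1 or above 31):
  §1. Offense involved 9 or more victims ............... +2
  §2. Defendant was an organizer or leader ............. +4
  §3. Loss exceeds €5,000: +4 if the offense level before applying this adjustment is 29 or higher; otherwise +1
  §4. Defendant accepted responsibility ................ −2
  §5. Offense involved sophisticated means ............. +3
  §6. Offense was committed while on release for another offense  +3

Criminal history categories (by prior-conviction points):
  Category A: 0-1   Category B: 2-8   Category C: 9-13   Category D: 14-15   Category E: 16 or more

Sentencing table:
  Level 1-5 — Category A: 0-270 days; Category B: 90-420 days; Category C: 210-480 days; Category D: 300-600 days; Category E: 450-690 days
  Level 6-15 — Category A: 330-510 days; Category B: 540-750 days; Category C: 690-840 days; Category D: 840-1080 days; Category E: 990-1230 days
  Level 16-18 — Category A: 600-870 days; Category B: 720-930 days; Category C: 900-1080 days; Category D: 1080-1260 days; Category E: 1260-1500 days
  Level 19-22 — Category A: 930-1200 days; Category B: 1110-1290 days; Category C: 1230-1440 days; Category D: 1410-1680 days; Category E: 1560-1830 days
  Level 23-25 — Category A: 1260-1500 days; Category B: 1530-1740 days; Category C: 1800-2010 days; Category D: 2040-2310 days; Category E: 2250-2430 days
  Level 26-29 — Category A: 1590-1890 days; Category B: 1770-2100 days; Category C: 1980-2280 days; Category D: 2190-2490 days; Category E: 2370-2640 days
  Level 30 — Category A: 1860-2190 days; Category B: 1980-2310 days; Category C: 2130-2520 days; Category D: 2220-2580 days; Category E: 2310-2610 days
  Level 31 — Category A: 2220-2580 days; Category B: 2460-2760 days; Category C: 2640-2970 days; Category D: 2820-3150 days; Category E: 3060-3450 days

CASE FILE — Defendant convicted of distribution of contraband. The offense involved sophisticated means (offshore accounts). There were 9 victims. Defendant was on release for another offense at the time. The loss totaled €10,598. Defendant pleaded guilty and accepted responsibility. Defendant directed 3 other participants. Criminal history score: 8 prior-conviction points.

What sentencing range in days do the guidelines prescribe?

2460-2760 days

Base offense level for distribution of contraband: 24.
§1 applies: 24 + 2 = 26.
§2 applies: 26 + 4 = 30.
§3 applies (level before this adjustment is 30 ≥ 29, so +4): 30 + 4 = 34.
§4 applies: 34 − 2 = 32.
§5 applies: 32 + 3 = 35.
§6 applies: 35 + 3 = 38.
Level 38 exceeds the maximum of 31; capped at 31.
Final offense level: 31.
Criminal history: 8 prior points → Category B (2-8).
Level 31 falls in the 31 band.
Grid: Level 31 × Category B = 2460-2760 days.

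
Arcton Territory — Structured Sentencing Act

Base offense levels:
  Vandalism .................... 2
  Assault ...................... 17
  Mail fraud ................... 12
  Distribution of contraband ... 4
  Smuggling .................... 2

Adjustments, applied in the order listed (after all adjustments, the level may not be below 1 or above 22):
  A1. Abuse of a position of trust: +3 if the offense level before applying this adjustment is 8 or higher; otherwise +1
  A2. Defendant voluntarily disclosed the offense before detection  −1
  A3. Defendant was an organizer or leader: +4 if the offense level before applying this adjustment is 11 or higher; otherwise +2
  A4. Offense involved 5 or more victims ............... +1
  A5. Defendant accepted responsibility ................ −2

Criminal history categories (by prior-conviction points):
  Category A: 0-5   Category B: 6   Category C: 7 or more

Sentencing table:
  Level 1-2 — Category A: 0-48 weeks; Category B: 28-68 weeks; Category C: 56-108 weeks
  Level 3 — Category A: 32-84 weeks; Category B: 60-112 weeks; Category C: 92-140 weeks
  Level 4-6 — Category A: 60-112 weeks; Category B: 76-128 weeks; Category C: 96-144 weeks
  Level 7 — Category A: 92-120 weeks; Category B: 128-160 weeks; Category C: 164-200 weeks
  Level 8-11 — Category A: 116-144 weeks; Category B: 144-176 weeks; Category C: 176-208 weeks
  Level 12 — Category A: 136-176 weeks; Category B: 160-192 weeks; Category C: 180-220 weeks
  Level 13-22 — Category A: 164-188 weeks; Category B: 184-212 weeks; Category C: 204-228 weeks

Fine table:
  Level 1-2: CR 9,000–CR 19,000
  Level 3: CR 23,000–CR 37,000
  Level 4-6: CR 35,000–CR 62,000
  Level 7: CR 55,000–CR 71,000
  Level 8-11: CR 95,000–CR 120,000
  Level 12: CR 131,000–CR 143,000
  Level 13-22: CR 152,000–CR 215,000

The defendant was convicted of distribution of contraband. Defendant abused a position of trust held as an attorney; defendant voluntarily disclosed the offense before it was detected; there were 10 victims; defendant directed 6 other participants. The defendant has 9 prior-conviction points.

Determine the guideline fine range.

CR 55,000–CR 71,000

Base offense level for distribution of contraband: 4.
A1 applies (level before this adjustment is 4 < 8, so +1): 4 + 1 = 5.
A2 applies: 5 − 1 = 4.
A3 applies (level before this adjustment is 4 < 11, so +2): 4 + 2 = 6.
A4 applies: 6 + 1 = 7.
Final offense level: 7.
Level 7 falls in the 7 band.
Fine table: Level 7 → CR 55,000–CR 71,000.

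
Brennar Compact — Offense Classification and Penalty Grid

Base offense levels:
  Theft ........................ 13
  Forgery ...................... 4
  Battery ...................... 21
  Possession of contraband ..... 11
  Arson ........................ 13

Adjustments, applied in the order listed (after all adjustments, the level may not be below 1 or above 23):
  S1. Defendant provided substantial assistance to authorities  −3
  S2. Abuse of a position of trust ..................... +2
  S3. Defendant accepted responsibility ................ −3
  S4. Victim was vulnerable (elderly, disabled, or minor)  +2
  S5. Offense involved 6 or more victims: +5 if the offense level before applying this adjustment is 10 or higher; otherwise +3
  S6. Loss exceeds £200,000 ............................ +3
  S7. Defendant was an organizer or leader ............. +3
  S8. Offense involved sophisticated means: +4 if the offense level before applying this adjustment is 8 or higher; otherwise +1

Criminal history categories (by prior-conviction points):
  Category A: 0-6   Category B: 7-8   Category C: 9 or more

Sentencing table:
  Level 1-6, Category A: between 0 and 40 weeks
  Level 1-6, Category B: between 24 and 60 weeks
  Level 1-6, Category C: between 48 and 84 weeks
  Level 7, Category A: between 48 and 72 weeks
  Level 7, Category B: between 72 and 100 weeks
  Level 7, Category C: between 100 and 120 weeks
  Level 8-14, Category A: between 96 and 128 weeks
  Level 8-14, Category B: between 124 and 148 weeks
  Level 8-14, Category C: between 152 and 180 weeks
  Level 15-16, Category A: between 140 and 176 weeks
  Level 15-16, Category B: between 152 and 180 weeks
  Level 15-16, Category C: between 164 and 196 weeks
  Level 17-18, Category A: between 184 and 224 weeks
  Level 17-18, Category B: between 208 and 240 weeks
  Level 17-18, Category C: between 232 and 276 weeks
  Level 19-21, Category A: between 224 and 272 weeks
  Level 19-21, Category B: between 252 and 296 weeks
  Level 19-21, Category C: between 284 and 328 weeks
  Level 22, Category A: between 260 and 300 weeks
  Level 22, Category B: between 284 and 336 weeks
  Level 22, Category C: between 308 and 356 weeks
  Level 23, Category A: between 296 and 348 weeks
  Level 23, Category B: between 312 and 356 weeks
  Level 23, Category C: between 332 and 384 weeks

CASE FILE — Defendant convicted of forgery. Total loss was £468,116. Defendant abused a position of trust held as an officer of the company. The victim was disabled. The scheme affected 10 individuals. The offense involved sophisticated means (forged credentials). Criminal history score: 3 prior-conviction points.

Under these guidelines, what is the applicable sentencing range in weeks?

Base offense level for forgery: 4.
S2 applies: 4 + 2 = 6.
S3 does not apply.
S4 applies: 6 + 2 = 8.
S5 applies (level before this adjustment is 8 < 10, so +3): 8 + 3 = 11.
S6 applies: 11 + 3 = 14.
S7 does not apply.
S8 applies (level before this adjustment is 14 ≥ 8, so +4): 14 + 4 = 18.
Final offense level: 18.
Criminal history: 3 prior points → Category A (0-6).
Level 18 falls in the 17-18 band.
Grid: Level 17-18 × Category A = 184-224 weeks.

184-224 weeks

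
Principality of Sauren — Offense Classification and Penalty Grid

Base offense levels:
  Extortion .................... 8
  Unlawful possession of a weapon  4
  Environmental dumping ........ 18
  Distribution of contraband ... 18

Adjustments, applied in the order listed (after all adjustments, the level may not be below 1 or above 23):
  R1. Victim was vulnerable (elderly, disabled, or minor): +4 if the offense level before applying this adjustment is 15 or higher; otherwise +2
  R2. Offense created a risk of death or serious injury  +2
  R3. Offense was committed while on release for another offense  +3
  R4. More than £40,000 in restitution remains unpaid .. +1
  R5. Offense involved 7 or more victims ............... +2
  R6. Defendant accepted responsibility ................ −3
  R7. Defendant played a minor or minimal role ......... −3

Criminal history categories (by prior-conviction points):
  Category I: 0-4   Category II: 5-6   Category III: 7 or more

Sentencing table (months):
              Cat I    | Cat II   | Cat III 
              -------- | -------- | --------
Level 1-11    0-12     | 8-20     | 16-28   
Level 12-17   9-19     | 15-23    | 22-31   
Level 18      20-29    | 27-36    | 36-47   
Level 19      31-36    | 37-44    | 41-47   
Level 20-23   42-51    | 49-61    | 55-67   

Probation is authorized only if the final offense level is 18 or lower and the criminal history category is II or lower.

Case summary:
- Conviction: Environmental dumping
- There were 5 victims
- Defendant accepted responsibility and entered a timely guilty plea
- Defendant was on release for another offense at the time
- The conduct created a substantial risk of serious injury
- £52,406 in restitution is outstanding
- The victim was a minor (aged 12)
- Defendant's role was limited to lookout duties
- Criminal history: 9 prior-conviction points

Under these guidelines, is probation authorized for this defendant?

No

Base offense level for environmental dumping: 18.
R1 applies (level before this adjustment is 18 ≥ 15, so +4): 18 + 4 = 22.
R2 applies: 22 + 2 = 24.
R3 applies: 24 + 3 = 27.
R4 applies: 27 + 1 = 28.
R6 applies: 28 − 3 = 25.
R7 applies: 25 − 3 = 22.
Final offense level: 22.
Criminal history: 9 prior points → Category III (7+).
Level 22 falls in the 20-23 band.
Grid: Level 20-23 × Category III = 55-67 months.
Probation check: level 22 > 18 and category III > II → not eligible.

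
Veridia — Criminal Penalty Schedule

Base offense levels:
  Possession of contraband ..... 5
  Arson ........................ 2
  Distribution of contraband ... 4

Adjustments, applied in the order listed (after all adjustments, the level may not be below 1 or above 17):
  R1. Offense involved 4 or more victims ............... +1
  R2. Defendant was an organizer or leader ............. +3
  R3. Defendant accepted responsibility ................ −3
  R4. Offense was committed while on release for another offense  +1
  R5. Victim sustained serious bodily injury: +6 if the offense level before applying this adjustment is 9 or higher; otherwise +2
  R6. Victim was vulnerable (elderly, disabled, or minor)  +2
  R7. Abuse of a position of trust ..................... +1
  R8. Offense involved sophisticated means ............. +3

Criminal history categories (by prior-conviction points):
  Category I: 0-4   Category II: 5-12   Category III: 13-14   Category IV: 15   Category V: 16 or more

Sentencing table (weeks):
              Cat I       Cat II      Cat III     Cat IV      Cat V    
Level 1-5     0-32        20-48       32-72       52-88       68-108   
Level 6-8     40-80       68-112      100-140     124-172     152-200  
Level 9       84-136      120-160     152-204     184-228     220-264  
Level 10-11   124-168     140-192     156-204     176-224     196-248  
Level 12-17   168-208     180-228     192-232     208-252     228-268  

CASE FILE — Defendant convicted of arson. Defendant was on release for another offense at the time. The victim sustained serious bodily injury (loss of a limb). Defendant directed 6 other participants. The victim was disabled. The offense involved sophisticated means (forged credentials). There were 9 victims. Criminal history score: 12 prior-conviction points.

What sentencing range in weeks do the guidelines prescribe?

Base offense level for arson: 2.
R1 applies: 2 + 1 = 3.
R2 applies: 3 + 3 = 6.
R4 applies: 6 + 1 = 7.
R5 applies (level before this adjustment is 7 < 9, so +2): 7 + 2 = 9.
R6 applies: 9 + 2 = 11.
R8 applies: 11 + 3 = 14.
Final offense level: 14.
Criminal history: 12 prior points → Category II (5-12).
Level 14 falls in the 12-17 band.
Grid: Level 12-17 × Category II = 180-228 weeks.

180-228 weeks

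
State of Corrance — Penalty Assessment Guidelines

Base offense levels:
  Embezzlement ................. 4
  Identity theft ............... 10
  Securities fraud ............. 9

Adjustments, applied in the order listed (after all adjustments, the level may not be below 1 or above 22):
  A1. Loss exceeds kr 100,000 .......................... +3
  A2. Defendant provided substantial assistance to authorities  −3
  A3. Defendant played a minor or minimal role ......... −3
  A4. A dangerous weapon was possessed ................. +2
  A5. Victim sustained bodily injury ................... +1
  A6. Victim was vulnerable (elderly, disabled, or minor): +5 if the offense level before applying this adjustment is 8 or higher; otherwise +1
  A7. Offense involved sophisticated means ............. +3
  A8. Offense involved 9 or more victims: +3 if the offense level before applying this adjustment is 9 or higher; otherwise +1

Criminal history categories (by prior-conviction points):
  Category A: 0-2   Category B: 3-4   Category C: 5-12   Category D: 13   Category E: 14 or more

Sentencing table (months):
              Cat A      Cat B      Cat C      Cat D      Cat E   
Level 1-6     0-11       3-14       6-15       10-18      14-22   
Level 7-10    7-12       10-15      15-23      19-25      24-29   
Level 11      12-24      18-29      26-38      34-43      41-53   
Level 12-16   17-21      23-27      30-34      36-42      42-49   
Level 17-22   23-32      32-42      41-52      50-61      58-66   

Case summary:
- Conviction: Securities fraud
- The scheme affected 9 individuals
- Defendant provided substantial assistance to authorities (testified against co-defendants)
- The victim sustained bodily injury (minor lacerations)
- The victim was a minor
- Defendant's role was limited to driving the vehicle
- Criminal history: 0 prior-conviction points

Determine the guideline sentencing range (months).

0-11 months

Base offense level for securities fraud: 9.
A1 does not apply.
A2 applies: 9 − 3 = 6.
A3 applies: 6 − 3 = 3.
A5 applies: 3 + 1 = 4.
A6 applies (level before this adjustment is 4 < 8, so +1): 4 + 1 = 5.
A8 applies (level before this adjustment is 5 < 9, so +1): 5 + 1 = 6.
Final offense level: 6.
Criminal history: 0 prior points → Category A (0-2).
Level 6 falls in the 1-6 band.
Grid: Level 1-6 × Category A = 0-11 months.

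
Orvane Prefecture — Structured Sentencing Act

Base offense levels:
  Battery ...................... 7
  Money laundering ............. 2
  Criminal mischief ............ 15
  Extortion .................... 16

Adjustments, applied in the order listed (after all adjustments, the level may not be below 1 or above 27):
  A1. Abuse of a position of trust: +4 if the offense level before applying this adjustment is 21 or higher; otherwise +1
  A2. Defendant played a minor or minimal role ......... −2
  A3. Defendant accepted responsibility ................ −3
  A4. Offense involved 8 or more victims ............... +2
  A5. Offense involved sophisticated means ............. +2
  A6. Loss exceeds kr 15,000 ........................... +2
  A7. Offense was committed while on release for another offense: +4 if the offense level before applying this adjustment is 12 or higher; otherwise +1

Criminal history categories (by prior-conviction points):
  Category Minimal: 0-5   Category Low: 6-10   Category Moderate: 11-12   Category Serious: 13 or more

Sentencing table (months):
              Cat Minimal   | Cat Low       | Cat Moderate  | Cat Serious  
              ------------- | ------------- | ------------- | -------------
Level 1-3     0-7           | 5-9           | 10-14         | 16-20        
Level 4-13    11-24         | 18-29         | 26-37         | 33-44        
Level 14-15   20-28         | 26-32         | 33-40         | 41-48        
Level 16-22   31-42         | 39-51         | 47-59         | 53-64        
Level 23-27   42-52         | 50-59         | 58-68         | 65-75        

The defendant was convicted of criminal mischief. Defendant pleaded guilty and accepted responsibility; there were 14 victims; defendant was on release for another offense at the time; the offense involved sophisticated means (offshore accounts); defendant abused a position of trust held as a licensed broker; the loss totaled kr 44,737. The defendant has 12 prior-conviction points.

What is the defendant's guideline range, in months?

Base offense level for criminal mischief: 15.
A1 applies (level before this adjustment is 15 < 21, so +1): 15 + 1 = 16.
A3 applies: 16 − 3 = 13.
A4 applies: 13 + 2 = 15.
A5 applies: 15 + 2 = 17.
A6 applies: 17 + 2 = 19.
A7 applies (level before this adjustment is 19 ≥ 12, so +4): 19 + 4 = 23.
Final offense level: 23.
Criminal history: 12 prior points → Category Moderate (11-12).
Level 23 falls in the 23-27 band.
Grid: Level 23-27 × Category Moderate = 58-68 months.

58-68 months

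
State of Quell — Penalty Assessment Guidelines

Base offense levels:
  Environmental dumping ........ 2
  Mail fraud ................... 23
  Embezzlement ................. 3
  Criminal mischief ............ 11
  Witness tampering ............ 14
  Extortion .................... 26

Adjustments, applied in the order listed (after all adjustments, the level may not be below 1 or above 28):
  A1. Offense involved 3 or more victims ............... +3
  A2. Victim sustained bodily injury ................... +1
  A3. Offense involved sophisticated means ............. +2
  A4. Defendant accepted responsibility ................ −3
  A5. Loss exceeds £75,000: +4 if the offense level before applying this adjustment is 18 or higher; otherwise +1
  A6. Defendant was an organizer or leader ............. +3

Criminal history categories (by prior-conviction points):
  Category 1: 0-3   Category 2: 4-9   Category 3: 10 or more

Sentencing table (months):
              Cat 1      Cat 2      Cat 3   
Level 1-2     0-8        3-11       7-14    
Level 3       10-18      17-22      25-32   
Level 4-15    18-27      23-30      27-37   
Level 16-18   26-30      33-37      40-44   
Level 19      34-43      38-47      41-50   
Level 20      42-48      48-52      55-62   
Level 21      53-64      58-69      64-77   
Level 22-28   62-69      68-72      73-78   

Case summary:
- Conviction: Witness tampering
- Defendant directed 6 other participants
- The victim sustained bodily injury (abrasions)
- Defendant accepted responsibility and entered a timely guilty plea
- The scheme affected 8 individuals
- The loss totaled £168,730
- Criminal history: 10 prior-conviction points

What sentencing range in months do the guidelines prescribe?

Base offense level for witness tampering: 14.
A1 applies: 14 + 3 = 17.
A2 applies: 17 + 1 = 18.
A3 does not apply.
A4 applies: 18 − 3 = 15.
A5 applies (level before this adjustment is 15 < 18, so +1): 15 + 1 = 16.
A6 applies: 16 + 3 = 19.
Final offense level: 19.
Criminal history: 10 prior points → Category 3 (10+).
Level 19 falls in the 19 band.
Grid: Level 19 × Category 3 = 41-50 months.

41-50 months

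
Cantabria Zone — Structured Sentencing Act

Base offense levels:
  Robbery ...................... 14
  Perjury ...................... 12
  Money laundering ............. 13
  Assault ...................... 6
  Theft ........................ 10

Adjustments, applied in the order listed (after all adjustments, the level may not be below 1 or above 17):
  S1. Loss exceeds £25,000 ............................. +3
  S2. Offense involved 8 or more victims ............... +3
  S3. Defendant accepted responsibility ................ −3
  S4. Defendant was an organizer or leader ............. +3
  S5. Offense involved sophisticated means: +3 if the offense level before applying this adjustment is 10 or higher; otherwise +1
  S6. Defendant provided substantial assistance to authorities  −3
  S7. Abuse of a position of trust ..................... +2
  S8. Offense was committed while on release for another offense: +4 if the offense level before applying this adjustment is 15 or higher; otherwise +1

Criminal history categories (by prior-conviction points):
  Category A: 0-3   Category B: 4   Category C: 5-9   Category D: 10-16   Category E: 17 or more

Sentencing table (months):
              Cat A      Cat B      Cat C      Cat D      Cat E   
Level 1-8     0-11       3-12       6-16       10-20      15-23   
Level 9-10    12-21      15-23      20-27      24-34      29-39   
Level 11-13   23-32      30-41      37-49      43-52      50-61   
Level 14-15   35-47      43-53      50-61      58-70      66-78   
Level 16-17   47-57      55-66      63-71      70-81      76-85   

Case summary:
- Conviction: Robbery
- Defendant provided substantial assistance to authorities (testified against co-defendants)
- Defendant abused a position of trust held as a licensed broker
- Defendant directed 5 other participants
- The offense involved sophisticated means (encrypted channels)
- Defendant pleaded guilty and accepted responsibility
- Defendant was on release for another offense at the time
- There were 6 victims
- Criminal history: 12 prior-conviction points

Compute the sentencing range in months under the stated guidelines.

Base offense level for robbery: 14.
S1 does not apply.
S2 does not apply.
S3 applies: 14 − 3 = 11.
S4 applies: 11 + 3 = 14.
S5 applies (level before this adjustment is 14 ≥ 10, so +3): 14 + 3 = 17.
S6 applies: 17 − 3 = 14.
S7 applies: 14 + 2 = 16.
S8 applies (level before this adjustment is 16 ≥ 15, so +4): 16 + 4 = 20.
Level 20 exceeds the maximum of 17; capped at 17.
Final offense level: 17.
Criminal history: 12 prior points → Category D (10-16).
Level 17 falls in the 16-17 band.
Grid: Level 16-17 × Category D = 70-81 months.

70-81 months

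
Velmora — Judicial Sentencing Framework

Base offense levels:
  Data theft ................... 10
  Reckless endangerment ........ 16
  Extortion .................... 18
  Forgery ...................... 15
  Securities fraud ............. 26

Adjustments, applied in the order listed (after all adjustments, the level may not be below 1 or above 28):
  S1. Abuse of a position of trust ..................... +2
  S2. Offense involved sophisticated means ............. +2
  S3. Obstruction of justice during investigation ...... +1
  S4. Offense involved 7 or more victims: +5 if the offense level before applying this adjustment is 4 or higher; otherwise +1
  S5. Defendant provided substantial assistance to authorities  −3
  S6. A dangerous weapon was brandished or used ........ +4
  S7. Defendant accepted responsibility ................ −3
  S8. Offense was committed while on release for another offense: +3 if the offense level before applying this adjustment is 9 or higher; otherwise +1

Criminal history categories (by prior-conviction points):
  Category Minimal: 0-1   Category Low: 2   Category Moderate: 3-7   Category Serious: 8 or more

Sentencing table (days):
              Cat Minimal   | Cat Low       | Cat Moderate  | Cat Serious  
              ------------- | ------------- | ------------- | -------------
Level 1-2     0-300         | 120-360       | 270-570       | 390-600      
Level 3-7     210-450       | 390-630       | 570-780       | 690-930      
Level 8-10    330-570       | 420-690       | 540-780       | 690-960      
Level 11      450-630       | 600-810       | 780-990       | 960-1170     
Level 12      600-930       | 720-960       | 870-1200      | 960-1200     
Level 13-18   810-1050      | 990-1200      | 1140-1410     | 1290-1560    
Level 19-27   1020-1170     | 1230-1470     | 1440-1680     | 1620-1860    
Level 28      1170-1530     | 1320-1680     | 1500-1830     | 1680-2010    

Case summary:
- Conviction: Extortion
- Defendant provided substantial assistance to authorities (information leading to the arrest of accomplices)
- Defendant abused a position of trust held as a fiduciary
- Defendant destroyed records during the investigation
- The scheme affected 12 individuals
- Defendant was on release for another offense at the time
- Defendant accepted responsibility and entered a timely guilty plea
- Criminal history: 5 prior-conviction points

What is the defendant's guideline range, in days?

1440-1680 days

Base offense level for extortion: 18.
S1 applies: 18 + 2 = 20.
S2 does not apply.
S3 applies: 20 + 1 = 21.
S4 applies (level before this adjustment is 21 ≥ 4, so +5): 21 + 5 = 26.
S5 applies: 26 − 3 = 23.
S6 does not apply.
S7 applies: 23 − 3 = 20.
S8 applies (level before this adjustment is 20 ≥ 9, so +3): 20 + 3 = 23.
Final offense level: 23.
Criminal history: 5 prior points → Category Moderate (3-7).
Level 23 falls in the 19-27 band.
Grid: Level 19-27 × Category Moderate = 1440-1680 days.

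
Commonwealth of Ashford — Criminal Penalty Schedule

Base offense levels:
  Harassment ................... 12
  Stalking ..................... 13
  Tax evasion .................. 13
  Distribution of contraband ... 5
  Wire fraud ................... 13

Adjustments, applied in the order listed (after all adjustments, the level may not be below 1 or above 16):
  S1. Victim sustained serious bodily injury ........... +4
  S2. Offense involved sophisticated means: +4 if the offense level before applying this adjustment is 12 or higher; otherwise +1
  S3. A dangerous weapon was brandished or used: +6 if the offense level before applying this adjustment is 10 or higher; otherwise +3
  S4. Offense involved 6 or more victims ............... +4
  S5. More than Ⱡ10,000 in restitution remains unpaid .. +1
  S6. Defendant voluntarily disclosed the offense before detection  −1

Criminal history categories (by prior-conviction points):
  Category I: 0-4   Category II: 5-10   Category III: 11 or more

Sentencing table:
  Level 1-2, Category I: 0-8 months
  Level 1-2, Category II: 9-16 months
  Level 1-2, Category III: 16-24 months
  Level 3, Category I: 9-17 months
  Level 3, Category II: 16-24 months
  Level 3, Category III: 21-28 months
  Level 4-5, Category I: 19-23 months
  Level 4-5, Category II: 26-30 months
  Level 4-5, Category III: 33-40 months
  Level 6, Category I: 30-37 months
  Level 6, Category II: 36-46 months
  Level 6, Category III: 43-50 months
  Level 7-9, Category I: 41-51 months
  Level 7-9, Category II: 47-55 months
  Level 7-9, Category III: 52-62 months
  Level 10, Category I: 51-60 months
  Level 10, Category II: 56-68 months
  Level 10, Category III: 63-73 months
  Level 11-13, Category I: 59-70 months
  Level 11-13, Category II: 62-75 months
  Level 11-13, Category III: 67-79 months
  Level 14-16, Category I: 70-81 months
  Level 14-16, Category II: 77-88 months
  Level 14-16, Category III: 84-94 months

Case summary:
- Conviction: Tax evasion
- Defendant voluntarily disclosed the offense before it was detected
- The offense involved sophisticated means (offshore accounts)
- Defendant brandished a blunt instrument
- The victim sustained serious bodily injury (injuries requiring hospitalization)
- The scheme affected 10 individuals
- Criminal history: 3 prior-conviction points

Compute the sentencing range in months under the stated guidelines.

Base offense level for tax evasion: 13.
S1 applies: 13 + 4 = 17.
S2 applies (level before this adjustment is 17 ≥ 12, so +4): 17 + 4 = 21.
S3 applies (level before this adjustment is 21 ≥ 10, so +6): 21 + 6 = 27.
S4 applies: 27 + 4 = 31.
S6 applies: 31 − 1 = 30.
Level 30 exceeds the maximum of 16; capped at 16.
Final offense level: 16.
Criminal history: 3 prior points → Category I (0-4).
Level 16 falls in the 14-16 band.
Grid: Level 14-16 × Category I = 70-81 months.

70-81 months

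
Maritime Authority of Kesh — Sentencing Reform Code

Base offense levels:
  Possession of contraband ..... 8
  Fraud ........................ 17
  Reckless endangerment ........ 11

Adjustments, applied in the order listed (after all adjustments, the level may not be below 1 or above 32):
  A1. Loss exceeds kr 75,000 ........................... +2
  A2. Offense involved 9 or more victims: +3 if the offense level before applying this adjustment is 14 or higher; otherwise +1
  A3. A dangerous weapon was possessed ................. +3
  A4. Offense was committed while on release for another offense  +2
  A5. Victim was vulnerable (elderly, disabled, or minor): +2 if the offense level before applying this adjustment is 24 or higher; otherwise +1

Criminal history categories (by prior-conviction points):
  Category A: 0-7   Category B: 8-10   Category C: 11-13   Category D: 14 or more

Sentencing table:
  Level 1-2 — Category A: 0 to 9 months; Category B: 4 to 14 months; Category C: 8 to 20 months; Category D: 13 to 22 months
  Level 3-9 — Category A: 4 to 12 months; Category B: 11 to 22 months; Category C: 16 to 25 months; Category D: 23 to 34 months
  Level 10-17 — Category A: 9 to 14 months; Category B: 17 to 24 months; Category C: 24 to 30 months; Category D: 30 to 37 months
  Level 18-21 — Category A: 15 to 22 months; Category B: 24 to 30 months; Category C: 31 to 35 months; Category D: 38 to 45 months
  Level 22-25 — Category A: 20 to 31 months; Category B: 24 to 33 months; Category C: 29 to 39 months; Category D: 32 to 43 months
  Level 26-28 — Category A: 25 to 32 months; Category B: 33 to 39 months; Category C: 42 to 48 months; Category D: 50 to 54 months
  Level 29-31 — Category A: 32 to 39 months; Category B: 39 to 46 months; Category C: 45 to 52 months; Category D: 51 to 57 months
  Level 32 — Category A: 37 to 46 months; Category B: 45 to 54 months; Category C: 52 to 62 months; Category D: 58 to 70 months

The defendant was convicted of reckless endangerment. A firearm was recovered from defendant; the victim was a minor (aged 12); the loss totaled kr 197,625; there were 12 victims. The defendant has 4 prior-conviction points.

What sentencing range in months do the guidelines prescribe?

15-22 months

Base offense level for reckless endangerment: 11.
A1 applies: 11 + 2 = 13.
A2 applies (level before this adjustment is 13 < 14, so +1): 13 + 1 = 14.
A3 applies: 14 + 3 = 17.
A4 does not apply.
A5 applies (level before this adjustment is 17 < 24, so +1): 17 + 1 = 18.
Final offense level: 18.
Criminal history: 4 prior points → Category A (0-7).
Level 18 falls in the 18-21 band.
Grid: Level 18-21 × Category A = 15-22 months.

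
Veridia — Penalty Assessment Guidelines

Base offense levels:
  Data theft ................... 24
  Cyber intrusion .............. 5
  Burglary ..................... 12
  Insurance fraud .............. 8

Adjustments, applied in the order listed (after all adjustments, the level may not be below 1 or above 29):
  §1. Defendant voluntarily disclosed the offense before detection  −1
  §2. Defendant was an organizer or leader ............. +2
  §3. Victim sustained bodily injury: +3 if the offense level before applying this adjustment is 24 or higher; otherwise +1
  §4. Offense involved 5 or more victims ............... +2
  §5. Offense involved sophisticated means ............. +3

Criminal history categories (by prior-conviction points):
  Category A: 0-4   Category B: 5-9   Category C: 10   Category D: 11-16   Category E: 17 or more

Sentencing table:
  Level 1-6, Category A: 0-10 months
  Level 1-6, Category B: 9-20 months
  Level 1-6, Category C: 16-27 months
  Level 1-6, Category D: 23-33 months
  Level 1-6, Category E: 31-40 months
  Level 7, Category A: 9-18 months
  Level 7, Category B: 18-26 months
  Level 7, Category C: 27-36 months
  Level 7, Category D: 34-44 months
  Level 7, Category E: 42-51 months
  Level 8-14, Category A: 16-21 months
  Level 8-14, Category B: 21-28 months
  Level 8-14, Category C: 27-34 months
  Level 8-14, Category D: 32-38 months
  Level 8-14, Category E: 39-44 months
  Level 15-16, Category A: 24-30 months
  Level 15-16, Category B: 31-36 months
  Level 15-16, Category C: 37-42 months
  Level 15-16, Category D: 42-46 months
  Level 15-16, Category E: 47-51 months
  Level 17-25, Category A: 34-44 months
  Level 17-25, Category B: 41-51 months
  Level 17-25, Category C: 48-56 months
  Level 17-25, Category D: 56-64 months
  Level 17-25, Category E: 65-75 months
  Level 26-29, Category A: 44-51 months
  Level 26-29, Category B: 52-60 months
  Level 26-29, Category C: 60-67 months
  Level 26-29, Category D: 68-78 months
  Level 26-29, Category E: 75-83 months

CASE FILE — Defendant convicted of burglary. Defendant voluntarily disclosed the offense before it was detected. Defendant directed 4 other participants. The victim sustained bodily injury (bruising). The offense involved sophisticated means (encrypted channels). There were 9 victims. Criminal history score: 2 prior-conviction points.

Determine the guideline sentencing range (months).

Base offense level for burglary: 12.
§1 applies: 12 − 1 = 11.
§2 applies: 11 + 2 = 13.
§3 applies (level before this adjustment is 13 < 24, so +1): 13 + 1 = 14.
§4 applies: 14 + 2 = 16.
§5 applies: 16 + 3 = 19.
Final offense level: 19.
Criminal history: 2 prior points → Category A (0-4).
Level 19 falls in the 17-25 band.
Grid: Level 17-25 × Category A = 34-44 months.

34-44 months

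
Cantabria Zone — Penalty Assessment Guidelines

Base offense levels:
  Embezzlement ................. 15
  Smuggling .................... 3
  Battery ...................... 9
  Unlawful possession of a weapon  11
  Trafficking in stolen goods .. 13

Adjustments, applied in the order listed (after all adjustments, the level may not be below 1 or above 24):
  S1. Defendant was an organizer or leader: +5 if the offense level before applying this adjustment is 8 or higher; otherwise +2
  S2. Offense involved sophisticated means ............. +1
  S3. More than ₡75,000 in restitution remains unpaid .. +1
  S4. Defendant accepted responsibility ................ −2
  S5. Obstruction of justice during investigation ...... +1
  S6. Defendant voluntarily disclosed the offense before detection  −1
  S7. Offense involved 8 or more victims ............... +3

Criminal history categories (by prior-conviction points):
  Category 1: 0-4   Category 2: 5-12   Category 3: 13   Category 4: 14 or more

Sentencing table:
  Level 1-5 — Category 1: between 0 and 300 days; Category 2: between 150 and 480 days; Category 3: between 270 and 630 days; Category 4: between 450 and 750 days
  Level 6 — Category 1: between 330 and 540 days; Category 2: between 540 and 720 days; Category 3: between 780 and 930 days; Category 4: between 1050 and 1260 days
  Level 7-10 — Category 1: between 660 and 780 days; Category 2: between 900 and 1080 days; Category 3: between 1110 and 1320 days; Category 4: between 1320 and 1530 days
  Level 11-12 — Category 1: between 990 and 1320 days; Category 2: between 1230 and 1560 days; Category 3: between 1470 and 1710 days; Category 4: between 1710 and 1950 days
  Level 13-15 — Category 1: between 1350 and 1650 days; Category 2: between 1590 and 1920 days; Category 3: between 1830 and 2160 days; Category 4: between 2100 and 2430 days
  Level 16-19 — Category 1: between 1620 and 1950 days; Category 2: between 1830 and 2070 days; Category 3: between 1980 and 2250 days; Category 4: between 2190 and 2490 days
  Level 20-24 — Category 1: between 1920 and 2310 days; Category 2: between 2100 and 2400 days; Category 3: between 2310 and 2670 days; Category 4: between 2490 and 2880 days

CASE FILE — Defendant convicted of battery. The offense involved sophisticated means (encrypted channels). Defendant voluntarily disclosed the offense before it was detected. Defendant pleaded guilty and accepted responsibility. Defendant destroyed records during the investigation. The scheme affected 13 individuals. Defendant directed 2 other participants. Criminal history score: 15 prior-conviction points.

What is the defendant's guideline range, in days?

Base offense level for battery: 9.
S1 applies (level before this adjustment is 9 ≥ 8, so +5): 9 + 5 = 14.
S2 applies: 14 + 1 = 15.
S3 does not apply.
S4 applies: 15 − 2 = 13.
S5 applies: 13 + 1 = 14.
S6 applies: 14 − 1 = 13.
S7 applies: 13 + 3 = 16.
Final offense level: 16.
Criminal history: 15 prior points → Category 4 (14+).
Level 16 falls in the 16-19 band.
Grid: Level 16-19 × Category 4 = 2190-2490 days.

2190-2490 days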